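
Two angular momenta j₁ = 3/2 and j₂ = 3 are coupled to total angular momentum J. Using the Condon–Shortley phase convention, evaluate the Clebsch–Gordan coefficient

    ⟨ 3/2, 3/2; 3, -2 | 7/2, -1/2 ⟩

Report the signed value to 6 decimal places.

j₁+j₂−J=1  J+j₁−j₂=2  J−j₁+j₂=5  j₁+j₂+J+1=9
(j₁±m₁, j₂±m₂, J±M) = (3,0,1,5,3,4)
P² = 3840/7
sum k=0..0:
  [0] +1/48 = 1/48
S = 1/48
C² = P²·S² = 5/21 ; C = +0.487950

+√(5/21) ≈ +0.487950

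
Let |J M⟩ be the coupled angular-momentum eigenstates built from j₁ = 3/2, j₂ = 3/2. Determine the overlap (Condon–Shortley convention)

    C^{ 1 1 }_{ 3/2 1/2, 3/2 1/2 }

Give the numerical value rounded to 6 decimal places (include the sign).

-0.632456  (= −√(2/5))

√[3·2!1!1!/5! · 2!1!2!1!2!0!] = √(2/5)
  +(−1)^1/∏(1,1,0,1,1,0)! = -1  (running -1)
⟨..|..⟩ = √(2/5)·(-1) = -0.632456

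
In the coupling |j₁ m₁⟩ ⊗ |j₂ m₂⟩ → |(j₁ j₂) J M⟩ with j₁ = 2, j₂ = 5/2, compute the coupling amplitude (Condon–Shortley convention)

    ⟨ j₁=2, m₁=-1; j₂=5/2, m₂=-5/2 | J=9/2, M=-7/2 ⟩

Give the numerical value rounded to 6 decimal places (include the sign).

triangle: 0!*4!*5!/10! = 2880/3628800
(j±m)!: 1!*3!*0!*5!*1!*8! = 29030400
prefactor² = (2J+1)*Δ*N² = 230400
  k=0: +1/(0!*0!*3!*0!*1!*5!) = 1/720
Σ = 1/720  ⇒  CG² = 230400*1/720² = 4/9
CG = +√(4/9) = +0.666667

+√(4/9) ≈ +0.666667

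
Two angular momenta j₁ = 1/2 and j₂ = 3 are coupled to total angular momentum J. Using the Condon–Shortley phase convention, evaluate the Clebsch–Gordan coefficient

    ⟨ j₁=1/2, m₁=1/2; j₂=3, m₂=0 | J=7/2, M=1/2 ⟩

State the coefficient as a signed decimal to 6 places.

+√(4/7) = +0.755929

j₁+j₂−J=0  J+j₁−j₂=1  J−j₁+j₂=6  j₁+j₂+J+1=8
(j₁±m₁, j₂±m₂, J±M) = (1,0,3,3,4,3)
P² = 5184/7
sum k=0..0:
  [0] +1/36 = 1/36
S = 1/36
C² = P²·S² = 4/7 ; C = +0.755929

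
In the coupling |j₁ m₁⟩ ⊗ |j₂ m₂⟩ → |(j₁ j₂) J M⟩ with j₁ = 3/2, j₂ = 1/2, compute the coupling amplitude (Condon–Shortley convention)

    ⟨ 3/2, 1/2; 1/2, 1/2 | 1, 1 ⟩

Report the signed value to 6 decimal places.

−√(1/4) ≈ -0.500000

triangle: 1!·2!·0!/4! = 2/24
(j±m)!: 2!·1!·1!·0!·2!·0! = 4
prefactor² = (2J+1)·Δ·N² = 1
  k=1: −1/(1!·0!·0!·0!·2!·0!) = -1/2
Σ = -1/2  ⇒  CG² = 1·(-1/2)² = 1/4
CG = −√(1/4) = -0.500000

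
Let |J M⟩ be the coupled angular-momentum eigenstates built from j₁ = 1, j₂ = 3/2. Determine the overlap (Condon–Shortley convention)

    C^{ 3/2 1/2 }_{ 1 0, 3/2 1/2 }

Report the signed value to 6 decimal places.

√[4·1!1!2!/5! · 1!1!2!1!2!1!] = √(4/15)
  +(−1)^0/∏(0,1,1,2,0,0)! = 1/2  (running 1/2)
  +(−1)^1/∏(1,0,0,1,1,1)! = -1  (running -1/2)
⟨..|..⟩ = √(4/15)·(-1/2) = -0.258199

−√(1/15) = -0.258199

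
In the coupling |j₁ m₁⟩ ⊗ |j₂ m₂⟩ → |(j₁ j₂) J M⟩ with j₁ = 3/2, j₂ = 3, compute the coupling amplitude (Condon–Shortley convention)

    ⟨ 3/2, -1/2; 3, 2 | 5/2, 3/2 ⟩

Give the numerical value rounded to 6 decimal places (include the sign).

+0.267261

√[6·2!1!4!/8! · 1!2!5!1!4!1!] = √(288/7)
  +(−1)^1/∏(1,1,1,4,0,0)! = -1/24  (running -1/24)
  +(−1)^2/∏(2,0,0,3,1,1)! = 1/12  (running 1/24)
⟨..|..⟩ = √(288/7)·(1/24) = +0.267261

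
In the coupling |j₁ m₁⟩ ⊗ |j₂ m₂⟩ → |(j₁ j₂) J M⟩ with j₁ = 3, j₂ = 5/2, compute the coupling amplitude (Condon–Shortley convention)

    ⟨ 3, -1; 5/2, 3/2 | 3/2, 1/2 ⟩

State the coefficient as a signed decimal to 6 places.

-0.483046

j₁+j₂−J=4  J+j₁−j₂=2  J−j₁+j₂=1  j₁+j₂+J+1=8
(j₁±m₁, j₂±m₂, J±M) = (2,4,4,1,2,1)
P² = 384/35
sum k=3..4:
  [3] −1/6 = -1/6
  [4] +1/48 = 1/48
S = -7/48
C² = P²·S² = 7/30 ; C = -0.483046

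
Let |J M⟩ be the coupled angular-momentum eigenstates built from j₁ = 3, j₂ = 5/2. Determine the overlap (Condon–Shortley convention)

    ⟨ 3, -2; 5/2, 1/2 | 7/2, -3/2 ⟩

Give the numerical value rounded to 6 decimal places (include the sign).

triangle: 2!×4!×3!/10! = 288/3628800
(j±m)!: 1!×5!×3!×2!×2!×5! = 345600
prefactor² = (2J+1)×Δ×N² = 1536/7
  k=1: −1/(1!×1!×4!×2!×0!×1!) = -1/48
  k=2: +1/(2!×0!×3!×1!×1!×2!) = 1/24
Σ = 1/48  ⇒  CG² = 1536/7×1/48² = 2/21
CG = +√(2/21) = +0.308607

+0.308607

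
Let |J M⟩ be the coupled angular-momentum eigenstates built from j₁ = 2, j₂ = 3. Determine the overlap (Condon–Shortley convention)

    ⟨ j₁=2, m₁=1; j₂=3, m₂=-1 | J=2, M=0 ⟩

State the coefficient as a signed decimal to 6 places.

-0.377964

j₁+j₂−J=3  J+j₁−j₂=1  J−j₁+j₂=3  j₁+j₂+J+1=8
(j₁±m₁, j₂±m₂, J±M) = (3,1,2,4,2,2)
P² = 36/7
sum k=0..1:
  [0] +1/12 = 1/12
  [1] −1/4 = -1/4
S = -1/6
C² = P²·S² = 1/7 ; C = -0.377964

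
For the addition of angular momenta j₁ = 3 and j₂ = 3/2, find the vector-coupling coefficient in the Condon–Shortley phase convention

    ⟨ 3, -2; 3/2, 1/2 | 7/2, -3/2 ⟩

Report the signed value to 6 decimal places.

√[8·1!5!2!/9! · 1!5!2!1!2!5!] = √(6400/21)
  +(−1)^0/∏(0,1,5,2,0,0)! = 1/240  (running 1/240)
  +(−1)^1/∏(1,0,4,1,1,1)! = -1/24  (running -3/80)
⟨..|..⟩ = √(6400/21)·(-3/80) = -0.654654

-0.654654  (= −√(3/7))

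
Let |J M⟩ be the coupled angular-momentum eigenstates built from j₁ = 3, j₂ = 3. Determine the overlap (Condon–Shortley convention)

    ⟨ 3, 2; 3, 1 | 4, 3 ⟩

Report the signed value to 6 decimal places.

−√(1/11) ≈ -0.301511

j₁+j₂−J=2  J+j₁−j₂=4  J−j₁+j₂=4  j₁+j₂+J+1=11
(j₁±m₁, j₂±m₂, J±M) = (5,1,4,2,7,1)
P² = 82944/11
sum k=0..1:
  [0] +1/288 = 1/288
  [1] −1/144 = -1/144
S = -1/288
C² = P²·S² = 1/11 ; C = -0.301511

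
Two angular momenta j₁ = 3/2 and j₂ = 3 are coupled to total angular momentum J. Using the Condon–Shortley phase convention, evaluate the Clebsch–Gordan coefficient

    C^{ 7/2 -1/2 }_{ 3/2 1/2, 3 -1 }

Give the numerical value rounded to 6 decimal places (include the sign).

triangle: 1!*2!*5!/9! = 240/362880
(j±m)!: 2!*1!*2!*4!*3!*4! = 13824
prefactor² = (2J+1)*Δ*N² = 512/7
  k=0: +1/(0!*1!*1!*2!*1!*3!) = 1/12
  k=1: −1/(1!*0!*0!*1!*2!*4!) = -1/48
Σ = 1/16  ⇒  CG² = 512/7*1/16² = 2/7
CG = +√(2/7) = +0.534522

+0.534522  (= +√(2/7))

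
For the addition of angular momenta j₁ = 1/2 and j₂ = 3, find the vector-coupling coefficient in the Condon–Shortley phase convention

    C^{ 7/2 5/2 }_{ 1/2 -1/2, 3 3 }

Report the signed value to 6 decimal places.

√[8·0!1!6!/8! · 0!1!6!0!6!1!] = √(518400/7)
  +(−1)^0/∏(0,0,1,6,0,0)! = 1/720  (running 1/720)
⟨..|..⟩ = √(518400/7)·(1/720) = +0.377964

+√(1/7) ≈ +0.377964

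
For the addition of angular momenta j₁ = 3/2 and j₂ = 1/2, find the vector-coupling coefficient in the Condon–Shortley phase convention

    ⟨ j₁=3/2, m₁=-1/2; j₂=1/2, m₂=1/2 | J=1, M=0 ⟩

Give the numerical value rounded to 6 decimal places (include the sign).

-0.707107

√[3·1!2!0!/4! · 1!2!1!0!1!1!] = √(1/2)
  +(−1)^1/∏(1,0,1,0,1,0)! = -1  (running -1)
⟨..|..⟩ = √(1/2)·(-1) = -0.707107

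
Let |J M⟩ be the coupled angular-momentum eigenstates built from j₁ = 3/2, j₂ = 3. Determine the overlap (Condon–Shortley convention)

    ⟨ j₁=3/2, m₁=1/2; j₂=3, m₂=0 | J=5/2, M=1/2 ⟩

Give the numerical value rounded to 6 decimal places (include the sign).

√[6·2!1!4!/8! · 2!1!3!3!3!2!] = √(216/35)
  +(−1)^0/∏(0,2,1,3,0,1)! = 1/12  (running 1/12)
  +(−1)^1/∏(1,1,0,2,1,2)! = -1/4  (running -1/6)
⟨..|..⟩ = √(216/35)·(-1/6) = -0.414039

−√(6/35) ≈ -0.414039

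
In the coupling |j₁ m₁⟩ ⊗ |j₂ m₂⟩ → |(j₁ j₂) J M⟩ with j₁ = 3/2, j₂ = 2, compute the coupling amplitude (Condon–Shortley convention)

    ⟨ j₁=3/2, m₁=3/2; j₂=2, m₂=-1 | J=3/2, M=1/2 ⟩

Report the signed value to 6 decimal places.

+0.632456  (= +√(2/5))

√[4·2!1!2!/6! · 3!0!1!3!2!1!] = √(8/5)
  +(−1)^0/∏(0,2,0,1,1,1)! = 1/2  (running 1/2)
⟨..|..⟩ = √(8/5)·(1/2) = +0.632456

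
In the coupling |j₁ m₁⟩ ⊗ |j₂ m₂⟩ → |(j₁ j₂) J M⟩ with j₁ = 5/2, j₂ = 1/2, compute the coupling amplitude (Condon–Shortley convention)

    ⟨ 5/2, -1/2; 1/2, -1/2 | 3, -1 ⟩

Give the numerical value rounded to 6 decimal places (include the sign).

+√(2/3) ≈ +0.816497

triangle: 0!×5!×1!/7! = 120/5040
(j±m)!: 2!×3!×0!×1!×2!×4! = 576
prefactor² = (2J+1)×Δ×N² = 96
  k=0: +1/(0!×0!×3!×0!×2!×1!) = 1/12
Σ = 1/12  ⇒  CG² = 96×1/12² = 2/3
CG = +√(2/3) = +0.816497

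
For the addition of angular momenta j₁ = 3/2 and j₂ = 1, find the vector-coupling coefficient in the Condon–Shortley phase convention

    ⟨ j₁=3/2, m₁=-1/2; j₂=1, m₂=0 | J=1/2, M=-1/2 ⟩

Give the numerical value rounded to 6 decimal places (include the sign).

−√(1/3) ≈ -0.577350

j₁+j₂−J=2  J+j₁−j₂=1  J−j₁+j₂=0  j₁+j₂+J+1=4
(j₁±m₁, j₂±m₂, J±M) = (1,2,1,1,0,1)
P² = 1/3
sum k=1..1:
  [1] −1/1 = -1
S = -1
C² = P²·S² = 1/3 ; C = -0.577350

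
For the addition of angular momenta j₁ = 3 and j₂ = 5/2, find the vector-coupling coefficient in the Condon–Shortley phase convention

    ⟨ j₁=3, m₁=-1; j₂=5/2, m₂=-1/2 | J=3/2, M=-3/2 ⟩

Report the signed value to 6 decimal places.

+0.507093  (= +√(9/35))

√[4·4!2!1!/8! · 2!4!2!3!0!3!] = √(576/35)
  +(−1)^2/∏(2,2,2,0,0,1)! = 1/8  (running 1/8)
⟨..|..⟩ = √(576/35)·(1/8) = +0.507093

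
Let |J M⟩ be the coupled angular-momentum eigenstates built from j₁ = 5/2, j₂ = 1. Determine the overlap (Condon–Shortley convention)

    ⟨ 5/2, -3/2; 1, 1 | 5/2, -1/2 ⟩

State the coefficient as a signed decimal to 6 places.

−√(16/35) = -0.676123

triangle: 1!·4!·1!/7! = 24/5040
(j±m)!: 1!·4!·2!·0!·2!·3! = 576
prefactor² = (2J+1)·Δ·N² = 576/35
  k=1: −1/(1!·0!·3!·1!·1!·0!) = -1/6
Σ = -1/6  ⇒  CG² = 576/35·(-1/6)² = 16/35
CG = −√(16/35) = -0.676123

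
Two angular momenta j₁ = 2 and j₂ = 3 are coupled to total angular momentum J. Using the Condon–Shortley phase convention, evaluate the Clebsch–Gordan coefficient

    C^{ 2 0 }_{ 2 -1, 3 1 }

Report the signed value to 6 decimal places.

triangle: 3!·1!·3!/8! = 36/40320
(j±m)!: 1!·3!·4!·2!·2!·2! = 1152
prefactor² = (2J+1)·Δ·N² = 36/7
  k=2: +1/(2!·1!·1!·2!·0!·1!) = 1/4
  k=3: −1/(3!·0!·0!·1!·1!·2!) = -1/12
Σ = 1/6  ⇒  CG² = 36/7·1/6² = 1/7
CG = +√(1/7) = +0.377964

+√(1/7) ≈ +0.377964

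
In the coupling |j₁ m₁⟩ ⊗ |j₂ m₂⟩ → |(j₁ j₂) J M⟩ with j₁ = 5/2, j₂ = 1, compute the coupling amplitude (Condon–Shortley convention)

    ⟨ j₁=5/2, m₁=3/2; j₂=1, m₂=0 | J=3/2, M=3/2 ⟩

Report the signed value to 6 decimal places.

√[4·2!3!0!/6! · 4!1!1!1!3!0!] = √(48/5)
  +(−1)^1/∏(1,1,0,0,3,0)! = -1/6  (running -1/6)
⟨..|..⟩ = √(48/5)·(-1/6) = -0.516398

−√(4/15) ≈ -0.516398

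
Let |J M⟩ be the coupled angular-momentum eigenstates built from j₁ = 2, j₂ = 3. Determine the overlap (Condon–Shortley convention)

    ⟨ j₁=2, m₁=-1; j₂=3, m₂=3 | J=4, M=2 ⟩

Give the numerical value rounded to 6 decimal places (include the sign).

√[9·1!3!5!/10! · 1!3!6!0!6!2!] = √(77760/7)
  +(−1)^1/∏(1,0,2,5,1,0)! = -1/240  (running -1/240)
⟨..|..⟩ = √(77760/7)·(-1/240) = -0.439155

-0.439155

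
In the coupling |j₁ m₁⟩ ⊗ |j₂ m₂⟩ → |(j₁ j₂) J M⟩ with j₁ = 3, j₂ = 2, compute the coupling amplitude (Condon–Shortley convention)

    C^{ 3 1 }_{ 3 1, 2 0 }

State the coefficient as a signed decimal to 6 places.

triangle: 2!·4!·2!/9! = 96/362880
(j±m)!: 4!·2!·2!·2!·4!·2! = 9216
prefactor² = (2J+1)·Δ·N² = 256/15
  k=0: +1/(0!·2!·2!·2!·2!·0!) = 1/16
  k=1: −1/(1!·1!·1!·1!·3!·1!) = -1/6
  k=2: +1/(2!·0!·0!·0!·4!·2!) = 1/96
Σ = -3/32  ⇒  CG² = 256/15·(-3/32)² = 3/20
CG = −√(3/20) = -0.387298

-0.387298  (= −√(3/20))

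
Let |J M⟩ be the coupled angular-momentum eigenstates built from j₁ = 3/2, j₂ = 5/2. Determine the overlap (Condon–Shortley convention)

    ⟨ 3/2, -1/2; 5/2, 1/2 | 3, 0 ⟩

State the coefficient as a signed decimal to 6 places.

-0.447214  (= −√(1/5))

triangle: 1!*2!*4!/8! = 48/40320
(j±m)!: 1!*2!*3!*2!*3!*3! = 864
prefactor² = (2J+1)*Δ*N² = 36/5
  k=0: +1/(0!*1!*2!*3!*0!*1!) = 1/12
  k=1: −1/(1!*0!*1!*2!*1!*2!) = -1/4
Σ = -1/6  ⇒  CG² = 36/5*(-1/6)² = 1/5
CG = −√(1/5) = -0.447214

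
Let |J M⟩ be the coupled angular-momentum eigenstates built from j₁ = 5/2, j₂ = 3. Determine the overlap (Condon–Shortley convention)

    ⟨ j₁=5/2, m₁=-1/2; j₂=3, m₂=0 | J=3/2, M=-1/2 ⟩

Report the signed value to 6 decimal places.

+0.338062  (= +√(4/35))

√[4·4!1!2!/8! · 2!3!3!3!1!2!] = √(144/35)
  +(−1)^2/∏(2,2,1,1,0,1)! = 1/4  (running 1/4)
  +(−1)^3/∏(3,1,0,0,1,2)! = -1/12  (running 1/6)
⟨..|..⟩ = √(144/35)·(1/6) = +0.338062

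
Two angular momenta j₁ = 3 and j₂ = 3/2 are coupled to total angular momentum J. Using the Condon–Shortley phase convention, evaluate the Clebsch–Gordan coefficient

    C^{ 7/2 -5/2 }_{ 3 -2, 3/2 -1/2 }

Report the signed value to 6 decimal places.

−√(1/7) ≈ -0.377964

√[8·1!5!2!/9! · 1!5!1!2!1!6!] = √(6400/7)
  +(−1)^0/∏(0,1,5,1,0,1)! = 1/120  (running 1/120)
  +(−1)^1/∏(1,0,4,0,1,2)! = -1/48  (running -1/80)
⟨..|..⟩ = √(6400/7)·(-1/80) = -0.377964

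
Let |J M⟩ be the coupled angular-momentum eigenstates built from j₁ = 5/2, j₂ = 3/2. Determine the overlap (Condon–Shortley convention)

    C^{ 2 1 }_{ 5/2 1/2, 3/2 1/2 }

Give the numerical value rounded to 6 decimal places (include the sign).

-0.545545  (= −√(25/84))

j₁+j₂−J=2  J+j₁−j₂=3  J−j₁+j₂=1  j₁+j₂+J+1=7
(j₁±m₁, j₂±m₂, J±M) = (3,2,2,1,3,1)
P² = 12/7
sum k=1..2:
  [1] −1/2 = -1/2
  [2] +1/12 = 1/12
S = -5/12
C² = P²·S² = 25/84 ; C = -0.545545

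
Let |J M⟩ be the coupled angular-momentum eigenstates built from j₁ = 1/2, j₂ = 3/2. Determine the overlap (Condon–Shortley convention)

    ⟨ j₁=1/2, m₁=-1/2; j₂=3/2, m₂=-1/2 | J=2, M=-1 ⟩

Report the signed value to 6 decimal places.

+0.866025

√[5·0!1!3!/5! · 0!1!1!2!1!3!] = √(3)
  +(−1)^0/∏(0,0,1,1,0,2)! = 1/2  (running 1/2)
⟨..|..⟩ = √(3)·(1/2) = +0.866025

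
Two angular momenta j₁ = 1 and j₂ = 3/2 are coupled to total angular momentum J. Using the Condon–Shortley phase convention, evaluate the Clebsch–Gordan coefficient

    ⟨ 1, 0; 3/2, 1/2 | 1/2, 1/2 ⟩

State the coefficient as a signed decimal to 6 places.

−√(1/3) = -0.577350

triangle: 2!*0!*1!/4! = 2/24
(j±m)!: 1!*1!*2!*1!*1!*0! = 2
prefactor² = (2J+1)*Δ*N² = 1/3
  k=1: −1/(1!*1!*0!*1!*0!*0!) = -1
Σ = -1  ⇒  CG² = 1/3*(-1)² = 1/3
CG = −√(1/3) = -0.577350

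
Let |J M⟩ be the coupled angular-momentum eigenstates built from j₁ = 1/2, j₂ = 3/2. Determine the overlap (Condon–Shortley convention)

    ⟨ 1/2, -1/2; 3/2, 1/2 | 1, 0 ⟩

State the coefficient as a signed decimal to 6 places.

-0.707107

√[3·1!0!2!/4! · 0!1!2!1!1!1!] = √(1/2)
  +(−1)^1/∏(1,0,0,1,0,1)! = -1  (running -1)
⟨..|..⟩ = √(1/2)·(-1) = -0.707107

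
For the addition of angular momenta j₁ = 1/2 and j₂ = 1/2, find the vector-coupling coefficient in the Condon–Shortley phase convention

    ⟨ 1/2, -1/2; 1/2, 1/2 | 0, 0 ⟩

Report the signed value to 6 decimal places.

j₁+j₂−J=1  J+j₁−j₂=0  J−j₁+j₂=0  j₁+j₂+J+1=2
(j₁±m₁, j₂±m₂, J±M) = (0,1,1,0,0,0)
P² = 1/2
sum k=1..1:
  [1] −1/1 = -1
S = -1
C² = P²·S² = 1/2 ; C = -0.707107

−√(1/2) ≈ -0.707107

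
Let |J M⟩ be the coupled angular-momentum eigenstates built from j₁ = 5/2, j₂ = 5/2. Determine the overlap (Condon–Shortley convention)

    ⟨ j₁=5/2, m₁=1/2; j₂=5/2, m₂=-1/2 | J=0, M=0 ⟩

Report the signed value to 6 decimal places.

triangle: 5!·0!·0!/6! = 120/720
(j±m)!: 3!·2!·2!·3!·0!·0! = 144
prefactor² = (2J+1)·Δ·N² = 24
  k=2: +1/(2!·3!·0!·0!·0!·0!) = 1/12
Σ = 1/12  ⇒  CG² = 24·1/12² = 1/6
CG = +√(1/6) = +0.408248

+√(1/6) = +0.408248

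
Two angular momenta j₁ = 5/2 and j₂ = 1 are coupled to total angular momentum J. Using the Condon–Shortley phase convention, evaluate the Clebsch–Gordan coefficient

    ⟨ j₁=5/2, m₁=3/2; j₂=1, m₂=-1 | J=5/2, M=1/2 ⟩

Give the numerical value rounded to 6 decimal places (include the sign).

+√(16/35) ≈ +0.676123

j₁+j₂−J=1  J+j₁−j₂=4  J−j₁+j₂=1  j₁+j₂+J+1=7
(j₁±m₁, j₂±m₂, J±M) = (4,1,0,2,3,2)
P² = 576/35
sum k=0..0:
  [0] +1/6 = 1/6
S = 1/6
C² = P²·S² = 16/35 ; C = +0.676123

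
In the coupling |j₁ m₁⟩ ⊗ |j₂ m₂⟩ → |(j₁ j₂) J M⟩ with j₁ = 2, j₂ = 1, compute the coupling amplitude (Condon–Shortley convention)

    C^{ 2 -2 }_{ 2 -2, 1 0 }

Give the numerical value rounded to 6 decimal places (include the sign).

-0.816497

√[5·1!3!1!/6! · 0!4!1!1!0!4!] = √(24)
  +(−1)^1/∏(1,0,3,0,0,1)! = -1/6  (running -1/6)
⟨..|..⟩ = √(24)·(-1/6) = -0.816497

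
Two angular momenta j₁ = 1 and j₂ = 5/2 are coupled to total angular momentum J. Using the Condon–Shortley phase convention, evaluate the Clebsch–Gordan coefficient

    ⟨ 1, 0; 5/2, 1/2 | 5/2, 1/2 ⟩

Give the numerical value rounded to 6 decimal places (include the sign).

j₁+j₂−J=1  J+j₁−j₂=1  J−j₁+j₂=4  j₁+j₂+J+1=7
(j₁±m₁, j₂±m₂, J±M) = (1,1,3,2,3,2)
P² = 144/35
sum k=0..1:
  [0] +1/6 = 1/6
  [1] −1/4 = -1/4
S = -1/12
C² = P²·S² = 1/35 ; C = -0.169031

-0.169031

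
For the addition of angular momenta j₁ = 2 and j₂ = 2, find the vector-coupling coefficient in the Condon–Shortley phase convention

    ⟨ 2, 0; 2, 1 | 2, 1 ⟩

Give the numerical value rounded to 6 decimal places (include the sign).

triangle: 2!·2!·2!/7! = 8/5040
(j±m)!: 2!·2!·3!·1!·3!·1! = 144
prefactor² = (2J+1)·Δ·N² = 8/7
  k=1: −1/(1!·1!·1!·2!·1!·0!) = -1/2
  k=2: +1/(2!·0!·0!·1!·2!·1!) = 1/4
Σ = -1/4  ⇒  CG² = 8/7·(-1/4)² = 1/14
CG = −√(1/14) = -0.267261

-0.267261  (= −√(1/14))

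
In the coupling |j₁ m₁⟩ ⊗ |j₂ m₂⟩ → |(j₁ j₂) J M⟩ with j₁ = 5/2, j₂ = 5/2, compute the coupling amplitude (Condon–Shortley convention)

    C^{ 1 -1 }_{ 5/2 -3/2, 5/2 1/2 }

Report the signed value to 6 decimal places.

-0.478091  (= −√(8/35))

triangle: 4!×1!×1!/7! = 24/5040
(j±m)!: 1!×4!×3!×2!×0!×2! = 576
prefactor² = (2J+1)×Δ×N² = 288/35
  k=3: −1/(3!×1!×1!×0!×0!×1!) = -1/6
Σ = -1/6  ⇒  CG² = 288/35×(-1/6)² = 8/35
CG = −√(8/35) = -0.478091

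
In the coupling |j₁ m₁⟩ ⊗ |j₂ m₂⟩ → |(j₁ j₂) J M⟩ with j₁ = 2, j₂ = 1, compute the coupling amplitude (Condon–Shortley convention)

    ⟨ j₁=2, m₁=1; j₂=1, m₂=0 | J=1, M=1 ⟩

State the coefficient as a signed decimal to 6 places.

triangle: 2!*2!*0!/5! = 4/120
(j±m)!: 3!*1!*1!*1!*2!*0! = 12
prefactor² = (2J+1)*Δ*N² = 6/5
  k=1: −1/(1!*1!*0!*0!*2!*0!) = -1/2
Σ = -1/2  ⇒  CG² = 6/5*(-1/2)² = 3/10
CG = −√(3/10) = -0.547723

−√(3/10) ≈ -0.547723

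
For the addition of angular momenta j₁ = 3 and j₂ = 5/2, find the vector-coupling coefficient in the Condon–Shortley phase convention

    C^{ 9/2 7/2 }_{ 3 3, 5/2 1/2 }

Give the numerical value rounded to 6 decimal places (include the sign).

+√(16/33) = +0.696311

triangle: 1!*5!*4!/11! = 2880/39916800
(j±m)!: 6!*0!*3!*2!*8!*1! = 348364800
prefactor² = (2J+1)*Δ*N² = 2764800/11
  k=0: +1/(0!*1!*0!*3!*5!*1!) = 1/720
Σ = 1/720  ⇒  CG² = 2764800/11*1/720² = 16/33
CG = +√(16/33) = +0.696311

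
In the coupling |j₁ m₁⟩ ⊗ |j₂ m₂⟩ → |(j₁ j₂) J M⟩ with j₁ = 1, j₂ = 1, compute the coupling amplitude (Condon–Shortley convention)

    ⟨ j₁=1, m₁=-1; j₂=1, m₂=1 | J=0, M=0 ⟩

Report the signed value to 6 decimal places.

j₁+j₂−J=2  J+j₁−j₂=0  J−j₁+j₂=0  j₁+j₂+J+1=3
(j₁±m₁, j₂±m₂, J±M) = (0,2,2,0,0,0)
P² = 4/3
sum k=2..2:
  [2] +1/2 = 1/2
S = 1/2
C² = P²·S² = 1/3 ; C = +0.577350

+0.577350  (= +√(1/3))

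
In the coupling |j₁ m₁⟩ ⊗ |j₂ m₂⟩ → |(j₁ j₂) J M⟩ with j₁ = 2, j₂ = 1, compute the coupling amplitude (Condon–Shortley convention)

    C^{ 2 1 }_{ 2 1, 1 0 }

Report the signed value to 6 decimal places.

triangle: 1!*3!*1!/6! = 6/720
(j±m)!: 3!*1!*1!*1!*3!*1! = 36
prefactor² = (2J+1)*Δ*N² = 3/2
  k=0: +1/(0!*1!*1!*1!*2!*0!) = 1/2
  k=1: −1/(1!*0!*0!*0!*3!*1!) = -1/6
Σ = 1/3  ⇒  CG² = 3/2*1/3² = 1/6
CG = +√(1/6) = +0.408248

+0.408248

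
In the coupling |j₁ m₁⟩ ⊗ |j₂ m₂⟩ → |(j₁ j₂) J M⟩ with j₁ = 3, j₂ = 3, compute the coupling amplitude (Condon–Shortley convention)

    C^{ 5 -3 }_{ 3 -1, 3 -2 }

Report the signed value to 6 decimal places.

j₁+j₂−J=1  J+j₁−j₂=5  J−j₁+j₂=5  j₁+j₂+J+1=12
(j₁±m₁, j₂±m₂, J±M) = (2,4,1,5,2,8)
P² = 153600
sum k=0..1:
  [0] +1/576 = 1/576
  [1] −1/1440 = -1/1440
S = 1/960
C² = P²·S² = 1/6 ; C = +0.408248

+0.408248  (= +√(1/6))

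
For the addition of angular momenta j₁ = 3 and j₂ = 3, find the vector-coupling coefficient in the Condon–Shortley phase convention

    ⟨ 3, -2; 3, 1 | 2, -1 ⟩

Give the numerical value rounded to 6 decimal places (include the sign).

-0.422577  (= −√(5/28))

√[5·4!2!2!/9! · 1!5!4!2!1!3!] = √(320/7)
  +(−1)^3/∏(3,1,2,1,0,1)! = -1/12  (running -1/12)
  +(−1)^4/∏(4,0,1,0,1,2)! = 1/48  (running -1/16)
⟨..|..⟩ = √(320/7)·(-1/16) = -0.422577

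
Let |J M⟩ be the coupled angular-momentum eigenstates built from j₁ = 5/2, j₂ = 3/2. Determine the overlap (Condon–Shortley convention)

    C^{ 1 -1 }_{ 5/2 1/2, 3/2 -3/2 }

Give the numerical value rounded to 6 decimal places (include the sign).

+√(1/20) ≈ +0.223607

j₁+j₂−J=3  J+j₁−j₂=2  J−j₁+j₂=0  j₁+j₂+J+1=6
(j₁±m₁, j₂±m₂, J±M) = (3,2,0,3,0,2)
P² = 36/5
sum k=0..0:
  [0] +1/12 = 1/12
S = 1/12
C² = P²·S² = 1/20 ; C = +0.223607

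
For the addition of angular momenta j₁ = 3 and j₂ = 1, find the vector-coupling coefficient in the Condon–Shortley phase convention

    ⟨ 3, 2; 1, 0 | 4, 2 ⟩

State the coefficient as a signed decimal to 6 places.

triangle: 0!×6!×2!/9! = 1440/362880
(j±m)!: 5!×1!×1!×1!×6!×2! = 172800
prefactor² = (2J+1)×Δ×N² = 43200/7
  k=0: +1/(0!×0!×1!×1!×5!×1!) = 1/120
Σ = 1/120  ⇒  CG² = 43200/7×1/120² = 3/7
CG = +√(3/7) = +0.654654

+√(3/7) = +0.654654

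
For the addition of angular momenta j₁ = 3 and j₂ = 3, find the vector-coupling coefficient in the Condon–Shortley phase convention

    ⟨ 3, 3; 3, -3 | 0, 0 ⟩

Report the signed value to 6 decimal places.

+√(1/7) = +0.377964

j₁+j₂−J=6  J+j₁−j₂=0  J−j₁+j₂=0  j₁+j₂+J+1=7
(j₁±m₁, j₂±m₂, J±M) = (6,0,0,6,0,0)
P² = 518400/7
sum k=0..0:
  [0] +1/720 = 1/720
S = 1/720
C² = P²·S² = 1/7 ; C = +0.377964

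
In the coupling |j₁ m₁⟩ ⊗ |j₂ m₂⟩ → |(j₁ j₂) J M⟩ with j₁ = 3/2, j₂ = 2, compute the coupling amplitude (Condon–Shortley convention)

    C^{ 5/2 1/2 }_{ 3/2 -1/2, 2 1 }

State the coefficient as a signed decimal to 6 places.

−√(5/14) = -0.597614

√[6·1!2!3!/7! · 1!2!3!1!3!2!] = √(72/35)
  +(−1)^0/∏(0,1,2,3,0,0)! = 1/12  (running 1/12)
  +(−1)^1/∏(1,0,1,2,1,1)! = -1/2  (running -5/12)
⟨..|..⟩ = √(72/35)·(-5/12) = -0.597614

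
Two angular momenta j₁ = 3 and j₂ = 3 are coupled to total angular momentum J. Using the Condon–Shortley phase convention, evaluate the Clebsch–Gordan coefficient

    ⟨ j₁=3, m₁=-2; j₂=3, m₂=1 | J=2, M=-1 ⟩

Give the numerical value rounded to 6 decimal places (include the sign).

−√(5/28) ≈ -0.422577

triangle: 4!·2!·2!/9! = 96/362880
(j±m)!: 1!·5!·4!·2!·1!·3! = 34560
prefactor² = (2J+1)·Δ·N² = 320/7
  k=3: −1/(3!·1!·2!·1!·0!·1!) = -1/12
  k=4: +1/(4!·0!·1!·0!·1!·2!) = 1/48
Σ = -1/16  ⇒  CG² = 320/7·(-1/16)² = 5/28
CG = −√(5/28) = -0.422577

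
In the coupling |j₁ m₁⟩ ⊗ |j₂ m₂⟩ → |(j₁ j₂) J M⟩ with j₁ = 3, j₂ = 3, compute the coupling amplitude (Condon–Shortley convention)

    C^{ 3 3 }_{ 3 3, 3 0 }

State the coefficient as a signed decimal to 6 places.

triangle: 3!·3!·3!/10! = 216/3628800
(j±m)!: 6!·0!·3!·3!·6!·0! = 18662400
prefactor² = (2J+1)·Δ·N² = 7776
  k=0: +1/(0!·3!·0!·3!·3!·0!) = 1/216
Σ = 1/216  ⇒  CG² = 7776·1/216² = 1/6
CG = +√(1/6) = +0.408248

+√(1/6) ≈ +0.408248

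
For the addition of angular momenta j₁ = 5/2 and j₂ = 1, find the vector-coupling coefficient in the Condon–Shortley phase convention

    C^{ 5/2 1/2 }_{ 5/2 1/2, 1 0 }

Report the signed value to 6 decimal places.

triangle: 1!·4!·1!/7! = 24/5040
(j±m)!: 3!·2!·1!·1!·3!·2! = 144
prefactor² = (2J+1)·Δ·N² = 144/35
  k=0: +1/(0!·1!·2!·1!·2!·0!) = 1/4
  k=1: −1/(1!·0!·1!·0!·3!·1!) = -1/6
Σ = 1/12  ⇒  CG² = 144/35·1/12² = 1/35
CG = +√(1/35) = +0.169031

+0.169031  (= +√(1/35))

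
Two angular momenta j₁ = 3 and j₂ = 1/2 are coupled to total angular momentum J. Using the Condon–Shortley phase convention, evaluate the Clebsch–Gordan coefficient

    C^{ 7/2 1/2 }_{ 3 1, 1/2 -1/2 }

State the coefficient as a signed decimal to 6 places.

√[8·0!6!1!/8! · 4!2!0!1!4!3!] = √(6912/7)
  +(−1)^0/∏(0,0,2,0,4,1)! = 1/48  (running 1/48)
⟨..|..⟩ = √(6912/7)·(1/48) = +0.654654

+√(3/7) ≈ +0.654654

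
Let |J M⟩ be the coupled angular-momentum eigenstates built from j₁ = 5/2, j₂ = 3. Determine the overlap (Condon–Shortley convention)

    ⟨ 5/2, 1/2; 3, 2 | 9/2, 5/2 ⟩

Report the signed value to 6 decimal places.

√[10·1!4!5!/11! · 3!2!5!1!7!2!] = √(115200/11)
  +(−1)^0/∏(0,1,2,5,2,0)! = 1/480  (running 1/480)
  +(−1)^1/∏(1,0,1,4,3,1)! = -1/144  (running -7/1440)
⟨..|..⟩ = √(115200/11)·(-7/1440) = -0.497468

−√(49/198) = -0.497468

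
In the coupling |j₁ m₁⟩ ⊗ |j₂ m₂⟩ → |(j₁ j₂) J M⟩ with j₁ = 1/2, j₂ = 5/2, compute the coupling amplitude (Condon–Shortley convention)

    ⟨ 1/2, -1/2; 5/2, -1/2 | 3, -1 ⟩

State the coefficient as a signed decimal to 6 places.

+√(2/3) ≈ +0.816497

triangle: 0!·1!·5!/7! = 120/5040
(j±m)!: 0!·1!·2!·3!·2!·4! = 576
prefactor² = (2J+1)·Δ·N² = 96
  k=0: +1/(0!·0!·1!·2!·0!·3!) = 1/12
Σ = 1/12  ⇒  CG² = 96·1/12² = 2/3
CG = +√(2/3) = +0.816497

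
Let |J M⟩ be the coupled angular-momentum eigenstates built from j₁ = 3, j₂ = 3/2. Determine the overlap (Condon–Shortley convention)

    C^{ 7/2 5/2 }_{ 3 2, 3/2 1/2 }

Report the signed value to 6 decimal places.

+√(1/7) ≈ +0.377964

√[8·1!5!2!/9! · 5!1!2!1!6!1!] = √(6400/7)
  +(−1)^0/∏(0,1,1,2,4,0)! = 1/48  (running 1/48)
  +(−1)^1/∏(1,0,0,1,5,1)! = -1/120  (running 1/80)
⟨..|..⟩ = √(6400/7)·(1/80) = +0.377964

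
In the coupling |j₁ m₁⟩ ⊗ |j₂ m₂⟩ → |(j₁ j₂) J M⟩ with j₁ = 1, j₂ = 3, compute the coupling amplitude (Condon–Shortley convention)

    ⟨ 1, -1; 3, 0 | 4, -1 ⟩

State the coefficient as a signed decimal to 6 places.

+0.597614

triangle: 0!·2!·6!/9! = 1440/362880
(j±m)!: 0!·2!·3!·3!·3!·5! = 51840
prefactor² = (2J+1)·Δ·N² = 12960/7
  k=0: +1/(0!·0!·2!·3!·0!·3!) = 1/72
Σ = 1/72  ⇒  CG² = 12960/7·1/72² = 5/14
CG = +√(5/14) = +0.597614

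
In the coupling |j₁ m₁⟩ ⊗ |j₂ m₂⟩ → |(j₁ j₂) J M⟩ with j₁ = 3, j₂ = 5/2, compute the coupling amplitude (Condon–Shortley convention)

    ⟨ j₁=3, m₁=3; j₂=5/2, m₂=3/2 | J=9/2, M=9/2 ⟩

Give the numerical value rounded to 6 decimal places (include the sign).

triangle: 1!×5!×4!/11! = 2880/39916800
(j±m)!: 6!×0!×4!×1!×9!×0! = 6270566400
prefactor² = (2J+1)×Δ×N² = 49766400/11
  k=0: +1/(0!×1!×0!×4!×5!×0!) = 1/2880
Σ = 1/2880  ⇒  CG² = 49766400/11×1/2880² = 6/11
CG = +√(6/11) = +0.738549

+0.738549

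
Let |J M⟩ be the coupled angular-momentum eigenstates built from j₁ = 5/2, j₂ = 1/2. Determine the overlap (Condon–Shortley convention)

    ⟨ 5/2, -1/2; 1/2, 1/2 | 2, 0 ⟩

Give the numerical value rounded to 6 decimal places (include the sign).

-0.707107

√[5·1!4!0!/6! · 2!3!1!0!2!2!] = √(8)
  +(−1)^1/∏(1,0,2,0,2,0)! = -1/4  (running -1/4)
⟨..|..⟩ = √(8)·(-1/4) = -0.707107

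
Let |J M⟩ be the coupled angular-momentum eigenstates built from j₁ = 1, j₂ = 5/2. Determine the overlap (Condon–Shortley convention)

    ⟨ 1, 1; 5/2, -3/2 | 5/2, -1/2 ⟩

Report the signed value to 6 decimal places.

triangle: 1!×1!×4!/7! = 24/5040
(j±m)!: 2!×0!×1!×4!×2!×3! = 576
prefactor² = (2J+1)×Δ×N² = 576/35
  k=0: +1/(0!×1!×0!×1!×1!×3!) = 1/6
Σ = 1/6  ⇒  CG² = 576/35×1/6² = 16/35
CG = +√(16/35) = +0.676123

+0.676123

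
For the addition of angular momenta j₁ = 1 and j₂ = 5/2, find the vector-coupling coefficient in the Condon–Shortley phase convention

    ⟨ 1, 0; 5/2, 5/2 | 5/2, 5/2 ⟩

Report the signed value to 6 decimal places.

−√(5/7) ≈ -0.845154

j₁+j₂−J=1  J+j₁−j₂=1  J−j₁+j₂=4  j₁+j₂+J+1=7
(j₁±m₁, j₂±m₂, J±M) = (1,1,5,0,5,0)
P² = 2880/7
sum k=1..1:
  [1] −1/24 = -1/24
S = -1/24
C² = P²·S² = 5/7 ; C = -0.845154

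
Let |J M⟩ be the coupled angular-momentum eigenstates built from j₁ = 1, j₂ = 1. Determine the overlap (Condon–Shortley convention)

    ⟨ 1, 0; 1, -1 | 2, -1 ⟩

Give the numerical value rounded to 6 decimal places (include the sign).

+0.707107

j₁+j₂−J=0  J+j₁−j₂=2  J−j₁+j₂=2  j₁+j₂+J+1=5
(j₁±m₁, j₂±m₂, J±M) = (1,1,0,2,1,3)
P² = 2
sum k=0..0:
  [0] +1/2 = 1/2
S = 1/2
C² = P²·S² = 1/2 ; C = +0.707107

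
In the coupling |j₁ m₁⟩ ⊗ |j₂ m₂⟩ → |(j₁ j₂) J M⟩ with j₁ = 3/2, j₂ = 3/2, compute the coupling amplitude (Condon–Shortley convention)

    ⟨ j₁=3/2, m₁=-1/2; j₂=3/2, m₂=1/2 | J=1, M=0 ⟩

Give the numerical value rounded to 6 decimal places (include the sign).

−√(1/20) ≈ -0.223607

j₁+j₂−J=2  J+j₁−j₂=1  J−j₁+j₂=1  j₁+j₂+J+1=5
(j₁±m₁, j₂±m₂, J±M) = (1,2,2,1,1,1)
P² = 1/5
sum k=1..2:
  [1] −1/1 = -1
  [2] +1/2 = 1/2
S = -1/2
C² = P²·S² = 1/20 ; C = -0.223607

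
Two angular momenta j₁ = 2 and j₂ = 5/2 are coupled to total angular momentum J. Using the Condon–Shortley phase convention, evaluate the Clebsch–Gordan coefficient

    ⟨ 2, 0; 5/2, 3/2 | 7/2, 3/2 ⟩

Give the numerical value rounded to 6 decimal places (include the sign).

-0.534522  (= −√(2/7))

√[8·1!3!4!/9! · 2!2!4!1!5!2!] = √(512/7)
  +(−1)^0/∏(0,1,2,4,1,0)! = 1/48  (running 1/48)
  +(−1)^1/∏(1,0,1,3,2,1)! = -1/12  (running -1/16)
⟨..|..⟩ = √(512/7)·(-1/16) = -0.534522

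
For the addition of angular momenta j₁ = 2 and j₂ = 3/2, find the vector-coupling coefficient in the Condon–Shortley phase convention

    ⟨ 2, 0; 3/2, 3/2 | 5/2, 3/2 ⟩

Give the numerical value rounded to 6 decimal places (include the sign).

√[6·1!3!2!/7! · 2!2!3!0!4!1!] = √(288/35)
  +(−1)^1/∏(1,0,1,2,2,0)! = -1/4  (running -1/4)
⟨..|..⟩ = √(288/35)·(-1/4) = -0.717137

-0.717137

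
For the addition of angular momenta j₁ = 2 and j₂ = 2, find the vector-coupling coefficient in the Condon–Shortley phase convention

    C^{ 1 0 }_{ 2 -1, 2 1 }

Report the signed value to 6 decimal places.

+√(1/10) ≈ +0.316228

triangle: 3!×1!×1!/6! = 6/720
(j±m)!: 1!×3!×3!×1!×1!×1! = 36
prefactor² = (2J+1)×Δ×N² = 9/10
  k=2: +1/(2!×1!×1!×1!×0!×0!) = 1/2
  k=3: −1/(3!×0!×0!×0!×1!×1!) = -1/6
Σ = 1/3  ⇒  CG² = 9/10×1/3² = 1/10
CG = +√(1/10) = +0.316228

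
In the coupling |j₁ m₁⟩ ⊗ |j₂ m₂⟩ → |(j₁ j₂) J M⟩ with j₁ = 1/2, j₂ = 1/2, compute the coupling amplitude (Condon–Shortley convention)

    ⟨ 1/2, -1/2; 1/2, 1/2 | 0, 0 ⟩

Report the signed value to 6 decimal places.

−√(1/2) ≈ -0.707107

j₁+j₂−J=1  J+j₁−j₂=0  J−j₁+j₂=0  j₁+j₂+J+1=2
(j₁±m₁, j₂±m₂, J±M) = (0,1,1,0,0,0)
P² = 1/2
sum k=1..1:
  [1] −1/1 = -1
S = -1
C² = P²·S² = 1/2 ; C = -0.707107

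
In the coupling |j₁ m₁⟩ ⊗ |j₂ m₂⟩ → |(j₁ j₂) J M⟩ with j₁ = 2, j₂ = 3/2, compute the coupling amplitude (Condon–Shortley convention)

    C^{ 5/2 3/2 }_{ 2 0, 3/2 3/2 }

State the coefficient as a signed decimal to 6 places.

√[6·1!3!2!/7! · 2!2!3!0!4!1!] = √(288/35)
  +(−1)^1/∏(1,0,1,2,2,0)! = -1/4  (running -1/4)
⟨..|..⟩ = √(288/35)·(-1/4) = -0.717137

-0.717137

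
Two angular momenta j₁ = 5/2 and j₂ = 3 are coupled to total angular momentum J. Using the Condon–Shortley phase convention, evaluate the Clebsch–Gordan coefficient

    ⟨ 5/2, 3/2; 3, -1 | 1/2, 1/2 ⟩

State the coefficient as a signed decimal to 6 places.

triangle: 5!*0!*1!/7! = 120/5040
(j±m)!: 4!*1!*2!*4!*1!*0! = 1152
prefactor² = (2J+1)*Δ*N² = 384/7
  k=1: −1/(1!*4!*0!*1!*0!*0!) = -1/24
Σ = -1/24  ⇒  CG² = 384/7*(-1/24)² = 2/21
CG = −√(2/21) = -0.308607

-0.308607  (= −√(2/21))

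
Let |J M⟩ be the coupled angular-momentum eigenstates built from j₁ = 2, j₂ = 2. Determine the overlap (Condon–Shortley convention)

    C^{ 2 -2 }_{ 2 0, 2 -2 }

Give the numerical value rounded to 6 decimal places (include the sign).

+0.534522

j₁+j₂−J=2  J+j₁−j₂=2  J−j₁+j₂=2  j₁+j₂+J+1=7
(j₁±m₁, j₂±m₂, J±M) = (2,2,0,4,0,4)
P² = 128/7
sum k=0..0:
  [0] +1/8 = 1/8
S = 1/8
C² = P²·S² = 2/7 ; C = +0.534522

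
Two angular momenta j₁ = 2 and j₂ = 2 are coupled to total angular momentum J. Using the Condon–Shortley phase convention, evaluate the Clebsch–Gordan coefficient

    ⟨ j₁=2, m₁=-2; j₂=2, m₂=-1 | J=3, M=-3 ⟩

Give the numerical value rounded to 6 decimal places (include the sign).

triangle: 1!·3!·3!/8! = 36/40320
(j±m)!: 0!·4!·1!·3!·0!·6! = 103680
prefactor² = (2J+1)·Δ·N² = 648
  k=1: −1/(1!·0!·3!·0!·0!·3!) = -1/36
Σ = -1/36  ⇒  CG² = 648·(-1/36)² = 1/2
CG = −√(1/2) = -0.707107

-0.707107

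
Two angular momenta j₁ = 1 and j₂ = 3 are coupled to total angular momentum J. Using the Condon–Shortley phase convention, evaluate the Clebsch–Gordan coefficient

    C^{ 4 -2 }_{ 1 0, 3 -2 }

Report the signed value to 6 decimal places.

+0.654654

j₁+j₂−J=0  J+j₁−j₂=2  J−j₁+j₂=6  j₁+j₂+J+1=9
(j₁±m₁, j₂±m₂, J±M) = (1,1,1,5,2,6)
P² = 43200/7
sum k=0..0:
  [0] +1/120 = 1/120
S = 1/120
C² = P²·S² = 3/7 ; C = +0.654654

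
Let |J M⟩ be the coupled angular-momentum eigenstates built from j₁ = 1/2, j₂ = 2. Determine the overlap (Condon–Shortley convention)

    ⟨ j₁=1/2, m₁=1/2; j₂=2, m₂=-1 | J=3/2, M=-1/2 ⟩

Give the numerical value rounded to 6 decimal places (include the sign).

√[4·1!0!3!/5! · 1!0!1!3!1!2!] = √(12/5)
  +(−1)^0/∏(0,1,0,1,0,2)! = 1/2  (running 1/2)
⟨..|..⟩ = √(12/5)·(1/2) = +0.774597

+0.774597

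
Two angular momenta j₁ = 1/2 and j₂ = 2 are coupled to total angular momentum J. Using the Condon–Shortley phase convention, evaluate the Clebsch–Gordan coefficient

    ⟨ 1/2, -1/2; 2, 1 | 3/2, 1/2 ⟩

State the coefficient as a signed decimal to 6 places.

−√(3/5) ≈ -0.774597

√[4·1!0!3!/5! · 0!1!3!1!2!1!] = √(12/5)
  +(−1)^1/∏(1,0,0,2,0,1)! = -1/2  (running -1/2)
⟨..|..⟩ = √(12/5)·(-1/2) = -0.774597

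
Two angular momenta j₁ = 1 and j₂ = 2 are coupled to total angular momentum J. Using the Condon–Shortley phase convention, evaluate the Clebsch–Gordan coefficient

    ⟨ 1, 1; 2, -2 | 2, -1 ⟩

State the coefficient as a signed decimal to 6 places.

triangle: 1!*1!*3!/6! = 6/720
(j±m)!: 2!*0!*0!*4!*1!*3! = 288
prefactor² = (2J+1)*Δ*N² = 12
  k=0: +1/(0!*1!*0!*0!*1!*3!) = 1/6
Σ = 1/6  ⇒  CG² = 12*1/6² = 1/3
CG = +√(1/3) = +0.577350

+0.577350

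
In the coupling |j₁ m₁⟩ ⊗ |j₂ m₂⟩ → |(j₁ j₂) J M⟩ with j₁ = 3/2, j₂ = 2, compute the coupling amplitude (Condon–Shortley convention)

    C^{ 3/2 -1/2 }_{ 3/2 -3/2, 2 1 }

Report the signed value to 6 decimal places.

triangle: 2!×1!×2!/6! = 4/720
(j±m)!: 0!×3!×3!×1!×1!×2! = 72
prefactor² = (2J+1)×Δ×N² = 8/5
  k=2: +1/(2!×0!×1!×1!×0!×1!) = 1/2
Σ = 1/2  ⇒  CG² = 8/5×1/2² = 2/5
CG = +√(2/5) = +0.632456

+0.632456  (= +√(2/5))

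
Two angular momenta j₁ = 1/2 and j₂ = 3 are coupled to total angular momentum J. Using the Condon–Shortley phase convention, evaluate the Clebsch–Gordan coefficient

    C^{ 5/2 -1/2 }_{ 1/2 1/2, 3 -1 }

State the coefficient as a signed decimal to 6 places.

j₁+j₂−J=1  J+j₁−j₂=0  J−j₁+j₂=5  j₁+j₂+J+1=7
(j₁±m₁, j₂±m₂, J±M) = (1,0,2,4,2,3)
P² = 576/7
sum k=0..0:
  [0] +1/12 = 1/12
S = 1/12
C² = P²·S² = 4/7 ; C = +0.755929

+√(4/7) ≈ +0.755929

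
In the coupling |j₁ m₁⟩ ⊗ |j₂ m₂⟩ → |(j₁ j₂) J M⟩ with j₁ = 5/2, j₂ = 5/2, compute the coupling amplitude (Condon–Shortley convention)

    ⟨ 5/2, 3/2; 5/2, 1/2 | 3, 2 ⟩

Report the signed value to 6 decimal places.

j₁+j₂−J=2  J+j₁−j₂=3  J−j₁+j₂=3  j₁+j₂+J+1=9
(j₁±m₁, j₂±m₂, J±M) = (4,1,3,2,5,1)
P² = 48
sum k=0..1:
  [0] +1/24 = 1/24
  [1] −1/12 = -1/12
S = -1/24
C² = P²·S² = 1/12 ; C = -0.288675

−√(1/12) ≈ -0.288675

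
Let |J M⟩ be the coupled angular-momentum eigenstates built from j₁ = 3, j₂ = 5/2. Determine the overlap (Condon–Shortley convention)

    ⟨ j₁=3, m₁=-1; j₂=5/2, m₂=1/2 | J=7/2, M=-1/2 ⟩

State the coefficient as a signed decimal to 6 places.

−√(1/63) ≈ -0.125988

triangle: 2!·4!·3!/10! = 288/3628800
(j±m)!: 2!·4!·3!·2!·3!·4! = 82944
prefactor² = (2J+1)·Δ·N² = 9216/175
  k=0: +1/(0!·2!·4!·3!·0!·0!) = 1/288
  k=1: −1/(1!·1!·3!·2!·1!·1!) = -1/12
  k=2: +1/(2!·0!·2!·1!·2!·2!) = 1/16
Σ = -5/288  ⇒  CG² = 9216/175·(-5/288)² = 1/63
CG = −√(1/63) = -0.125988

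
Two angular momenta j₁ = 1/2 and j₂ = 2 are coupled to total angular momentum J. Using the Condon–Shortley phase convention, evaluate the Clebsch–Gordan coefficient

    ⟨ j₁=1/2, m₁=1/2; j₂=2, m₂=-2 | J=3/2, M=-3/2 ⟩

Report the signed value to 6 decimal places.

+√(4/5) = +0.894427

j₁+j₂−J=1  J+j₁−j₂=0  J−j₁+j₂=3  j₁+j₂+J+1=5
(j₁±m₁, j₂±m₂, J±M) = (1,0,0,4,0,3)
P² = 144/5
sum k=0..0:
  [0] +1/6 = 1/6
S = 1/6
C² = P²·S² = 4/5 ; C = +0.894427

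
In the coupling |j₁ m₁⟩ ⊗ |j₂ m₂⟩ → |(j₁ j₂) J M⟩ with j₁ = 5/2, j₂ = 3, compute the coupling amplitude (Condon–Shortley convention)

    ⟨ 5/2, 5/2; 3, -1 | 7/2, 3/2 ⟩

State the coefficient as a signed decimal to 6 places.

triangle: 2!*3!*4!/10! = 288/3628800
(j±m)!: 5!*0!*2!*4!*5!*2! = 1382400
prefactor² = (2J+1)*Δ*N² = 6144/7
  k=0: +1/(0!*2!*0!*2!*3!*2!) = 1/48
Σ = 1/48  ⇒  CG² = 6144/7*1/48² = 8/21
CG = +√(8/21) = +0.617213

+0.617213  (= +√(8/21))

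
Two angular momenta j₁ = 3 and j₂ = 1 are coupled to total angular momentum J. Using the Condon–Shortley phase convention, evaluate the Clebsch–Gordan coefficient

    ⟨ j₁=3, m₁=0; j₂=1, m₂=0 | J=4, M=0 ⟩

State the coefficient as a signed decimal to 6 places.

+√(4/7) = +0.755929

j₁+j₂−J=0  J+j₁−j₂=6  J−j₁+j₂=2  j₁+j₂+J+1=9
(j₁±m₁, j₂±m₂, J±M) = (3,3,1,1,4,4)
P² = 5184/7
sum k=0..0:
  [0] +1/36 = 1/36
S = 1/36
C² = P²·S² = 4/7 ; C = +0.755929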